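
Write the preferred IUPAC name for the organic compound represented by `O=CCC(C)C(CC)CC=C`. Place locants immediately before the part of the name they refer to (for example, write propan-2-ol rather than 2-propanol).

The longest chain bearing the –CHO group and the multiple bond is 7 carbons long (heptane).
The principal characteristic group is an aldehyde (terminal –CHO), named with the suffix -al.
There is one C=C double bond, indicated by the ending -ene.
Choose the numbering such that the aldehyde carbon is C-1 by definition.
With this numbering: the double bond between C-6 and C-7; an ethyl group at C-4; a methyl group at C-3.
Substituent prefixes are cited in alphabetical order (multiplying prefixes like di-/tri- are ignored for ordering).
The name is 4-ethyl-3-methylhept-6-enal.

4-ethyl-3-methylhept-6-enal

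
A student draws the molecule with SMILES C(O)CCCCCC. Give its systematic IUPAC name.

Counting along the main chain through the –OH group gives 7 carbons: the parent is heptane.
The highest-priority functional group is an alcohol (–OH), so the name ends in -ol.
Number the chain so that numbering from this end puts the hydroxyl group at C-1 rather than C-7.
With this numbering: the hydroxyl at C-1.
Assembling the pieces gives heptan-1-ol.

heptan-1-ol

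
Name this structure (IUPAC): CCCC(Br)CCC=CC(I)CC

8-bromo-3-iodoundec-4-ene

The longest carbon chain that includes the multiple bond has 11 carbons, so the parent hydride is undecane.
A C=C double bond in the chain gives the infix -ene-.
Number the chain so that numbering from this end puts the double bond at C-4 rather than C-7.
With this numbering: the double bond between C-4 and C-5; a bromo group at C-8; an iodo group at C-3.
Substituent prefixes are cited in alphabetical order (multiplying prefixes like di-/tri- are ignored for ordering).
The name is 8-bromo-3-iodoundec-4-ene.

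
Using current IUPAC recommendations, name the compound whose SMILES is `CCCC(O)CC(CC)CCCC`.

Counting along the main chain through the –OH group gives 10 carbons: the parent is decane.
The highest-priority functional group is an alcohol (–OH), so the name ends in -ol.
Number the chain so that numbering from this end puts the hydroxyl group at C-4 rather than C-7.
That gives the hydroxyl at C-4; an ethyl group at C-6.
Assembling the pieces gives 6-ethyldecan-4-ol.

6-ethyldecan-4-ol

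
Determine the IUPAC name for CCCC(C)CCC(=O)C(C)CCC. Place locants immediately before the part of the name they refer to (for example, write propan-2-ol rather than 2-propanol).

Counting along the main chain through the carbonyl gives 11 carbons: the parent is undecane.
The highest-priority functional group is a ketone (C=O on an internal carbon), so the name ends in -one.
Number the chain so that numbering from this end puts the carbonyl group at C-5 rather than C-7.
This places the carbonyl at C-5; methyl groups at C-4 and C-8.
Putting it together: 4,8-dimethylundecan-5-one.

4,8-dimethylundecan-5-one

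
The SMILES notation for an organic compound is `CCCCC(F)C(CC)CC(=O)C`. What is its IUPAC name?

Counting along the main chain through the carbonyl gives 9 carbons: the parent is nonane.
The highest-priority functional group is a ketone (C=O on an internal carbon), so the name ends in -one.
Choose the numbering such that numbering from this end puts the carbonyl group at C-2 rather than C-8.
This places the carbonyl at C-2; an ethyl group at C-4; a fluoro group at C-5.
The substituents are ordered alphabetically, ignoring any di-/tri- multipliers.
Putting it together: 4-ethyl-5-fluorononan-2-one.

4-ethyl-5-fluorononan-2-one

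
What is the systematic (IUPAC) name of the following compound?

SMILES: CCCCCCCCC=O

nonanal

Counting along the main chain through the –CHO group gives 9 carbons: the parent is nonane.
The principal characteristic group is an aldehyde (terminal –CHO), named with the suffix -al.
Choose the numbering such that the aldehyde carbon is C-1 by definition.
Assembling the pieces gives nonanal.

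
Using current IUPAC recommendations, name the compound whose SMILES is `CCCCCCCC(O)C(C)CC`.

3-methylundecan-4-ol

Counting along the main chain through the –OH group gives 11 carbons: the parent is undecane.
The highest-priority functional group is an alcohol (–OH), so the name ends in -ol.
Choose the numbering such that numbering from this end puts the hydroxyl group at C-4 rather than C-8.
With this numbering: the hydroxyl at C-4; a methyl group at C-3.
Putting it together: 3-methylundecan-4-ol.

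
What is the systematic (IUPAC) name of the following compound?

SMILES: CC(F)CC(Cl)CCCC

4-chloro-2-fluorooctane

The parent chain contains 8 carbons (octane).
Choose the numbering such that the substituent locant set {2,4} is lower than {5,7} at the first point of difference.
That gives a chloro group at C-4; a fluoro group at C-2.
Prefixes are listed alphabetically: chloro, fluoro.
Putting it together: 4-chloro-2-fluorooctane.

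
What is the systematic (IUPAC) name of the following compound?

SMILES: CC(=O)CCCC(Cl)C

6-chloroheptan-2-one

Counting along the main chain through the carbonyl gives 7 carbons: the parent is heptane.
The principal characteristic group is a ketone (C=O on an internal carbon), named with the suffix -one.
The numbering direction is chosen so that numbering from this end puts the carbonyl group at C-2 rather than C-6.
This places the carbonyl at C-2; a chloro group at C-6.
Assembling the pieces gives 6-chloroheptan-2-one.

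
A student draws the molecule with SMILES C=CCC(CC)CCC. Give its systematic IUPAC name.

4-ethylhept-1-ene

The longest chain bearing the multiple bond is 7 carbons long (heptane).
A C=C double bond in the chain gives the infix -ene-.
Choose the numbering such that numbering from this end puts the double bond at C-1 rather than C-6.
That gives the double bond between C-1 and C-2; an ethyl group at C-4.
Putting it together: 4-ethylhept-1-ene.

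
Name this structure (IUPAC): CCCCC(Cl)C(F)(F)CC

The parent chain contains 8 carbons (octane).
Number the chain so that the substituent locant set {3,3,4} is lower than {5,6,6} at the first point of difference.
This places a chloro group at C-4; two fluoro groups at C-3.
Substituent prefixes are cited in alphabetical order (multiplying prefixes like di-/tri- are ignored for ordering).
The name is 4-chloro-3,3-difluorooctane.

4-chloro-3,3-difluorooctane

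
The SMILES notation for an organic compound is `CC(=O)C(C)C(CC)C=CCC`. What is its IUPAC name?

Counting along the main chain through the carbonyl and the multiple bond gives 8 carbons: the parent is octane.
The principal characteristic group is a ketone (C=O on an internal carbon), named with the suffix -one.
The chain contains a C=C double bond, so the unsaturation ending is -ene.
Choose the numbering such that numbering from this end puts the carbonyl group at C-2 rather than C-7.
This places the carbonyl at C-2; the double bond between C-5 and C-6; an ethyl group at C-4; a methyl group at C-3.
The substituents are ordered alphabetically, ignoring any di-/tri- multipliers.
Putting it together: 4-ethyl-3-methyloct-5-en-2-one.

4-ethyl-3-methyloct-5-en-2-one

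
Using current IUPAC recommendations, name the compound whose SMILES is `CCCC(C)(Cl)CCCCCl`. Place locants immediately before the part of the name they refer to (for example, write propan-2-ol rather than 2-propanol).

1,5-dichloro-5-methyloctane

The longest carbon chain is 8 atoms: the parent is octane.
The numbering direction is chosen so that the substituent locant set {1,5,5} is lower than {4,4,8} at the first point of difference.
That gives chloro groups at C-1 and C-5; a methyl group at C-5.
Prefixes are listed alphabetically: chloro, methyl.
Putting it together: 1,5-dichloro-5-methyloctane.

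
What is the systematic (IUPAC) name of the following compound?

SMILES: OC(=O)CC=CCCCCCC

Counting along the main chain through the –COOH group and the multiple bond gives 10 carbons: the parent is decane.
The highest-priority functional group is a carboxylic acid (terminal –COOH), so the name ends in -oic acid.
The chain contains a C=C double bond, so the unsaturation ending is -ene.
The numbering direction is chosen so that the carboxylic acid carbon is C-1 by definition.
That gives the double bond between C-3 and C-4.
Assembling the pieces gives dec-3-enoic acid.

dec-3-enoic acid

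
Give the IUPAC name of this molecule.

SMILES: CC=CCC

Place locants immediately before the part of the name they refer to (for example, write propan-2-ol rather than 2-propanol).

pent-2-ene

The longest carbon chain that includes the multiple bond has 5 carbons, so the parent hydride is pentane.
There is one C=C double bond, indicated by the ending -ene.
Number the chain so that numbering from this end puts the double bond at C-2 rather than C-3.
This places the double bond between C-2 and C-3.
Putting it together: pent-2-ene.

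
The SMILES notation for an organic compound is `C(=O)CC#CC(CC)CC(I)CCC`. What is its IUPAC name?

5-ethyl-7-iododec-3-ynal

Counting along the main chain through the –CHO group and the multiple bond gives 10 carbons: the parent is decane.
The principal characteristic group is an aldehyde (terminal –CHO), named with the suffix -al.
The chain contains a C≡C triple bond, so the unsaturation ending is -yne.
The numbering direction is chosen so that the aldehyde carbon is C-1 by definition.
That gives the triple bond between C-3 and C-4; an ethyl group at C-5; an iodo group at C-7.
The substituents are ordered alphabetically, ignoring any di-/tri- multipliers.
Assembling the pieces gives 5-ethyl-7-iododec-3-ynal.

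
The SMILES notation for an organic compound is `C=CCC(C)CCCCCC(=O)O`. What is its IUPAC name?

The longest chain bearing the –COOH group and the multiple bond is 10 carbons long (decane).
The principal characteristic group is a carboxylic acid (terminal –COOH), named with the suffix -oic acid.
The chain contains a C=C double bond, so the unsaturation ending is -ene.
Number the chain so that the carboxylic acid carbon is C-1 by definition.
This places the double bond between C-9 and C-10; a methyl group at C-7.
Assembling the pieces gives 7-methyldec-9-enoic acid.

7-methyldec-9-enoic acid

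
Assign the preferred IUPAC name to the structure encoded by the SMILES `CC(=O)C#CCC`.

hex-3-yn-2-one

The longest carbon chain that includes the carbonyl and the multiple bond has 6 carbons, so the parent hydride is hexane.
The principal characteristic group is a ketone (C=O on an internal carbon), named with the suffix -one.
A C≡C triple bond in the chain gives the infix -yne-.
Choose the numbering such that numbering from this end puts the carbonyl group at C-2 rather than C-5.
With this numbering: the carbonyl at C-2; the triple bond between C-3 and C-4.
Assembling the pieces gives hex-3-yn-2-one.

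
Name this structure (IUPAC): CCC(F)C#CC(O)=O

4-fluorohex-2-ynoic acid

Counting along the main chain through the –COOH group and the multiple bond gives 6 carbons: the parent is hexane.
A carboxylic acid (terminal –COOH) is the principal characteristic group, giving the suffix -oic acid.
The chain contains a C≡C triple bond, so the unsaturation ending is -yne.
Number the chain so that the carboxylic acid carbon is C-1 by definition.
This places the triple bond between C-2 and C-3; a fluoro group at C-4.
Assembling the pieces gives 4-fluorohex-2-ynoic acid.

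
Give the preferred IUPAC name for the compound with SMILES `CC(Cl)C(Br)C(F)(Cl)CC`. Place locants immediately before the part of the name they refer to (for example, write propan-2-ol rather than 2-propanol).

3-bromo-2,4-dichloro-4-fluorohexane

The longest carbon chain is 6 atoms: the parent is hexane.
The numbering direction is chosen so that the substituent locant set {2,3,4,4} is lower than {3,3,4,5} at the first point of difference.
This places a bromo group at C-3; chloro groups at C-2 and C-4; a fluoro group at C-4.
Substituent prefixes are cited in alphabetical order (multiplying prefixes like di-/tri- are ignored for ordering).
The name is 3-bromo-2,4-dichloro-4-fluorohexane.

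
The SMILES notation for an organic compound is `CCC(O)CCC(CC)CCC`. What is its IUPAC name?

The longest carbon chain that includes the –OH group has 9 carbons, so the parent hydride is nonane.
The principal characteristic group is an alcohol (–OH), named with the suffix -ol.
The numbering direction is chosen so that numbering from this end puts the hydroxyl group at C-3 rather than C-7.
That gives the hydroxyl at C-3; an ethyl group at C-6.
Putting it together: 6-ethylnonan-3-ol.

6-ethylnonan-3-ol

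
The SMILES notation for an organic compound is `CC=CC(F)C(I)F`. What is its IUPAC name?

4,5-difluoro-5-iodopent-2-ene

The longest chain bearing the multiple bond is 5 carbons long (pentane).
A C=C double bond in the chain gives the infix -ene-.
Choose the numbering such that numbering from this end puts the double bond at C-2 rather than C-3.
This places the double bond between C-2 and C-3; fluoro groups at C-4 and C-5; an iodo group at C-5.
Prefixes are listed alphabetically: fluoro, iodo.
Putting it together: 4,5-difluoro-5-iodopent-2-ene.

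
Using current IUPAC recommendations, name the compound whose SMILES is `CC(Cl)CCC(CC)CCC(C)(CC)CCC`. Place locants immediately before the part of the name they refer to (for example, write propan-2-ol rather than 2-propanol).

The longest continuous carbon chain has 11 atoms, so the parent hydride is undecane.
Choose the numbering such that the substituent locant set {2,5,8,8} is lower than {4,4,7,10} at the first point of difference.
With this numbering: a chloro group at C-2; ethyl groups at C-5 and C-8; a methyl group at C-8.
Prefixes are listed alphabetically: chloro, ethyl, methyl.
The name is 2-chloro-5,8-diethyl-8-methylundecane.

2-chloro-5,8-diethyl-8-methylundecane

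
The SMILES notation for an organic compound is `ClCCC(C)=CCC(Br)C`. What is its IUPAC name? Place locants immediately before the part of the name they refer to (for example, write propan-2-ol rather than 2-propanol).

The longest carbon chain that includes the multiple bond has 7 carbons, so the parent hydride is heptane.
There is one C=C double bond, indicated by the ending -ene.
The numbering direction is chosen so that numbering from this end puts the double bond at C-3 rather than C-4.
With this numbering: the double bond between C-3 and C-4; a bromo group at C-6; a chloro group at C-1; a methyl group at C-3.
Substituent prefixes are cited in alphabetical order (multiplying prefixes like di-/tri- are ignored for ordering).
The name is 6-bromo-1-chloro-3-methylhept-3-ene.

6-bromo-1-chloro-3-methylhept-3-ene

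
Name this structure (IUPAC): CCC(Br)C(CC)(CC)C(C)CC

3-bromo-4,4-diethyl-5-methylheptane

The longest carbon chain is 7 atoms: the parent is heptane.
The numbering direction is chosen so that the locant sets are identical either way, so the alphabetically earlier bromo substituent takes the lower locant (3 rather than 5).
With this numbering: a bromo group at C-3; two ethyl groups at C-4; a methyl group at C-5.
Substituent prefixes are cited in alphabetical order (multiplying prefixes like di-/tri- are ignored for ordering).
The name is 3-bromo-4,4-diethyl-5-methylheptane.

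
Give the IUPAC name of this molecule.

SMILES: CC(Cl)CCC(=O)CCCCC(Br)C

Counting along the main chain through the carbonyl gives 11 carbons: the parent is undecane.
The highest-priority functional group is a ketone (C=O on an internal carbon), so the name ends in -one.
Number the chain so that numbering from this end puts the carbonyl group at C-5 rather than C-7.
This places the carbonyl at C-5; a bromo group at C-10; a chloro group at C-2.
The substituents are ordered alphabetically, ignoring any di-/tri- multipliers.
The name is 10-bromo-2-chloroundecan-5-one.

10-bromo-2-chloroundecan-5-one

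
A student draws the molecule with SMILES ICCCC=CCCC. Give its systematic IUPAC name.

1-iodooct-4-ene

The longest carbon chain that includes the multiple bond has 8 carbons, so the parent hydride is octane.
The chain contains a C=C double bond, so the unsaturation ending is -ene.
Choose the numbering such that the substituent locant set {1} is lower than {8} at the first point of difference.
That gives the double bond between C-4 and C-5; an iodo group at C-1.
Putting it together: 1-iodooct-4-ene.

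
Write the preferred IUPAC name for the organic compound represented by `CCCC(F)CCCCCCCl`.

The longest continuous carbon chain has 10 atoms, so the parent hydride is decane.
Number the chain so that the substituent locant set {1,7} is lower than {4,10} at the first point of difference.
That gives a chloro group at C-1; a fluoro group at C-7.
The substituents are ordered alphabetically, ignoring any di-/tri- multipliers.
Putting it together: 1-chloro-7-fluorodecane.

1-chloro-7-fluorodecane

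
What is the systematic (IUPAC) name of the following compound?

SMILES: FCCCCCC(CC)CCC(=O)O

4-ethyl-9-fluorononanoic acid

The longest carbon chain that includes the –COOH group has 9 carbons, so the parent hydride is nonane.
A carboxylic acid (terminal –COOH) is the principal characteristic group, giving the suffix -oic acid.
The numbering direction is chosen so that the carboxylic acid carbon is C-1 by definition.
That gives an ethyl group at C-4; a fluoro group at C-9.
Prefixes are listed alphabetically: ethyl, fluoro.
The name is 4-ethyl-9-fluorononanoic acid.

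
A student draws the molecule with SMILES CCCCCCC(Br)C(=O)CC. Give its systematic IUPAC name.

4-bromodecan-3-one

The longest chain bearing the carbonyl is 10 carbons long (decane).
The principal characteristic group is a ketone (C=O on an internal carbon), named with the suffix -one.
The numbering direction is chosen so that numbering from this end puts the carbonyl group at C-3 rather than C-8.
With this numbering: the carbonyl at C-3; a bromo group at C-4.
Assembling the pieces gives 4-bromodecan-3-one.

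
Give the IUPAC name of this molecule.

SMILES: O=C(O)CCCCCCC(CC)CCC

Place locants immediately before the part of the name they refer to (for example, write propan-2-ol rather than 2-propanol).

The longest carbon chain that includes the –COOH group has 11 carbons, so the parent hydride is undecane.
A carboxylic acid (terminal –COOH) is the principal characteristic group, giving the suffix -oic acid.
The numbering direction is chosen so that the carboxylic acid carbon is C-1 by definition.
This places an ethyl group at C-8.
Putting it together: 8-ethylundecanoic acid.

8-ethylundecanoic acid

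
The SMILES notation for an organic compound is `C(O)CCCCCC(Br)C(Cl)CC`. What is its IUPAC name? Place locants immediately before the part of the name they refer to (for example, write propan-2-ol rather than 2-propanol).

The longest carbon chain that includes the –OH group has 10 carbons, so the parent hydride is decane.
The principal characteristic group is an alcohol (–OH), named with the suffix -ol.
Number the chain so that numbering from this end puts the hydroxyl group at C-1 rather than C-10.
This places the hydroxyl at C-1; a bromo group at C-7; a chloro group at C-8.
The substituents are ordered alphabetically, ignoring any di-/tri- multipliers.
The name is 7-bromo-8-chlorodecan-1-ol.

7-bromo-8-chlorodecan-1-ol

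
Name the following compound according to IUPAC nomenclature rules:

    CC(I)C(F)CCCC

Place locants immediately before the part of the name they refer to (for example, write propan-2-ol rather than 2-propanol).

The longest carbon chain is 7 atoms: the parent is heptane.
The numbering direction is chosen so that the substituent locant set {2,3} is lower than {5,6} at the first point of difference.
That gives a fluoro group at C-3; an iodo group at C-2.
Prefixes are listed alphabetically: fluoro, iodo.
Assembling the pieces gives 3-fluoro-2-iodoheptane.

3-fluoro-2-iodoheptane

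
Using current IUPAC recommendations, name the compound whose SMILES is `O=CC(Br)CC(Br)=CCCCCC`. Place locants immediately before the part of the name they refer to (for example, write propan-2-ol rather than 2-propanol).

Counting along the main chain through the –CHO group and the multiple bond gives 10 carbons: the parent is decane.
The principal characteristic group is an aldehyde (terminal –CHO), named with the suffix -al.
A C=C double bond in the chain gives the infix -ene-.
Choose the numbering such that the aldehyde carbon is C-1 by definition.
That gives the double bond between C-4 and C-5; bromo groups at C-2 and C-4.
The name is 2,4-dibromodec-4-enal.

2,4-dibromodec-4-enal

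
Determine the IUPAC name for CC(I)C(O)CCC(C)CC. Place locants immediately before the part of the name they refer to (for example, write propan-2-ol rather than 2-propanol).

2-iodo-6-methyloctan-3-ol

Counting along the main chain through the –OH group gives 8 carbons: the parent is octane.
The principal characteristic group is an alcohol (–OH), named with the suffix -ol.
Number the chain so that numbering from this end puts the hydroxyl group at C-3 rather than C-6.
That gives the hydroxyl at C-3; an iodo group at C-2; a methyl group at C-6.
The substituents are ordered alphabetically, ignoring any di-/tri- multipliers.
Assembling the pieces gives 2-iodo-6-methyloctan-3-ol.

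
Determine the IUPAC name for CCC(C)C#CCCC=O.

The longest chain bearing the –CHO group and the multiple bond is 8 carbons long (octane).
The principal characteristic group is an aldehyde (terminal –CHO), named with the suffix -al.
There is one C≡C triple bond, indicated by the ending -yne.
Number the chain so that the aldehyde carbon is C-1 by definition.
With this numbering: the triple bond between C-4 and C-5; a methyl group at C-6.
The name is 6-methyloct-4-ynal.

6-methyloct-4-ynal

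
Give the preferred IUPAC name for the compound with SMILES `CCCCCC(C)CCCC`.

5-methyldecane

The parent chain contains 10 carbons (decane).
The numbering direction is chosen so that the substituent locant set {5} is lower than {6} at the first point of difference.
That gives a methyl group at C-5.
Assembling the pieces gives 5-methyldecane.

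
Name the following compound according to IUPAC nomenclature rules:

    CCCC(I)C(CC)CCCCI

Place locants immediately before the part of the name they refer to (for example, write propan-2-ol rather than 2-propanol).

The longest carbon chain is 9 atoms: the parent is nonane.
The numbering direction is chosen so that the substituent locant set {1,5,6} is lower than {4,5,9} at the first point of difference.
With this numbering: an ethyl group at C-5; iodo groups at C-1 and C-6.
The substituents are ordered alphabetically, ignoring any di-/tri- multipliers.
Assembling the pieces gives 5-ethyl-1,6-diiodononane.

5-ethyl-1,6-diiodononane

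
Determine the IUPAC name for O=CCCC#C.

pent-4-ynal

The longest carbon chain that includes the –CHO group and the multiple bond has 5 carbons, so the parent hydride is pentane.
The highest-priority functional group is an aldehyde (terminal –CHO), so the name ends in -al.
There is one C≡C triple bond, indicated by the ending -yne.
Choose the numbering such that the aldehyde carbon is C-1 by definition.
With this numbering: the triple bond between C-4 and C-5.
Assembling the pieces gives pent-4-ynal.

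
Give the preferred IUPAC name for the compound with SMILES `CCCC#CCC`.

hept-3-yne

The longest chain bearing the multiple bond is 7 carbons long (heptane).
A C≡C triple bond in the chain gives the infix -yne-.
Number the chain so that numbering from this end puts the triple bond at C-3 rather than C-4.
This places the triple bond between C-3 and C-4.
Assembling the pieces gives hept-3-yne.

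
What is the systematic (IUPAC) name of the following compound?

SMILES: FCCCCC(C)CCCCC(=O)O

10-fluoro-6-methyldecanoic acid

The longest chain bearing the –COOH group is 10 carbons long (decane).
The highest-priority functional group is a carboxylic acid (terminal –COOH), so the name ends in -oic acid.
The numbering direction is chosen so that the carboxylic acid carbon is C-1 by definition.
That gives a fluoro group at C-10; a methyl group at C-6.
The substituents are ordered alphabetically, ignoring any di-/tri- multipliers.
The name is 10-fluoro-6-methyldecanoic acid.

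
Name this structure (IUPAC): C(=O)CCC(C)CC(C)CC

The longest carbon chain that includes the –CHO group has 8 carbons, so the parent hydride is octane.
An aldehyde (terminal –CHO) is the principal characteristic group, giving the suffix -al.
Number the chain so that the aldehyde carbon is C-1 by definition.
With this numbering: methyl groups at C-4 and C-6.
Putting it together: 4,6-dimethyloctanal.

4,6-dimethyloctanal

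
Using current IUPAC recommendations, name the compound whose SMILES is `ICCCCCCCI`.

1,7-diiodoheptane

The longest carbon chain is 7 atoms: the parent is heptane.
The molecule is symmetric, so either numbering direction gives the same locants.
This places iodo groups at C-1 and C-7.
Putting it together: 1,7-diiodoheptane.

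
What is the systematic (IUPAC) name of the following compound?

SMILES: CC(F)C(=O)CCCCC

The longest carbon chain that includes the carbonyl has 8 carbons, so the parent hydride is octane.
The highest-priority functional group is a ketone (C=O on an internal carbon), so the name ends in -one.
Number the chain so that numbering from this end puts the carbonyl group at C-3 rather than C-6.
That gives the carbonyl at C-3; a fluoro group at C-2.
The name is 2-fluorooctan-3-one.

2-fluorooctan-3-one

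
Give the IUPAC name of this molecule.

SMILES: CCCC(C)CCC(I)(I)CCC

4,4-diiodo-7-methyldecane

The parent chain contains 10 carbons (decane).
Choose the numbering such that the substituent locant set {4,4,7} is lower than {4,7,7} at the first point of difference.
With this numbering: two iodo groups at C-4; a methyl group at C-7.
Prefixes are listed alphabetically: iodo, methyl.
Putting it together: 4,4-diiodo-7-methyldecane.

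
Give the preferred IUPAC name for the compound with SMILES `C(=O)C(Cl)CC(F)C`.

Counting along the main chain through the –CHO group gives 5 carbons: the parent is pentane.
The highest-priority functional group is an aldehyde (terminal –CHO), so the name ends in -al.
Choose the numbering such that the aldehyde carbon is C-1 by definition.
That gives a chloro group at C-2; a fluoro group at C-4.
Prefixes are listed alphabetically: chloro, fluoro.
Assembling the pieces gives 2-chloro-4-fluoropentanal.

2-chloro-4-fluoropentanal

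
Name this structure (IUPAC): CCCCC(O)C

Counting along the main chain through the –OH group gives 6 carbons: the parent is hexane.
The principal characteristic group is an alcohol (–OH), named with the suffix -ol.
The numbering direction is chosen so that numbering from this end puts the hydroxyl group at C-2 rather than C-5.
This places the hydroxyl at C-2.
Putting it together: hexan-2-ol.

hexan-2-ol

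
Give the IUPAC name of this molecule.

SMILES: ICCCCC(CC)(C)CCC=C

Counting along the main chain through the multiple bond gives 9 carbons: the parent is nonane.
The chain contains a C=C double bond, so the unsaturation ending is -ene.
Number the chain so that numbering from this end puts the double bond at C-1 rather than C-8.
This places the double bond between C-1 and C-2; an ethyl group at C-5; an iodo group at C-9; a methyl group at C-5.
Prefixes are listed alphabetically: ethyl, iodo, methyl.
Assembling the pieces gives 5-ethyl-9-iodo-5-methylnon-1-ene.

5-ethyl-9-iodo-5-methylnon-1-ene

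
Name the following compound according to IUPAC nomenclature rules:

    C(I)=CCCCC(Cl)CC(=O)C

Counting along the main chain through the carbonyl and the multiple bond gives 9 carbons: the parent is nonane.
The principal characteristic group is a ketone (C=O on an internal carbon), named with the suffix -one.
The chain contains a C=C double bond, so the unsaturation ending is -ene.
The numbering direction is chosen so that numbering from this end puts the carbonyl group at C-2 rather than C-8.
This places the carbonyl at C-2; the double bond between C-8 and C-9; a chloro group at C-4; an iodo group at C-9.
Prefixes are listed alphabetically: chloro, iodo.
Putting it together: 4-chloro-9-iodonon-8-en-2-one.

4-chloro-9-iodonon-8-en-2-one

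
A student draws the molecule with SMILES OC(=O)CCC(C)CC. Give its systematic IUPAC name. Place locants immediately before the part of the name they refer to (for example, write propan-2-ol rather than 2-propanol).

4-methylhexanoic acid

The longest carbon chain that includes the –COOH group has 6 carbons, so the parent hydride is hexane.
The highest-priority functional group is a carboxylic acid (terminal –COOH), so the name ends in -oic acid.
The numbering direction is chosen so that the carboxylic acid carbon is C-1 by definition.
This places a methyl group at C-4.
Putting it together: 4-methylhexanoic acid.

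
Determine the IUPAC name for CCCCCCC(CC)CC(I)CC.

The longest continuous carbon chain has 11 atoms, so the parent hydride is undecane.
Number the chain so that the substituent locant set {3,5} is lower than {7,9} at the first point of difference.
This places an ethyl group at C-5; an iodo group at C-3.
Substituent prefixes are cited in alphabetical order (multiplying prefixes like di-/tri- are ignored for ordering).
The name is 5-ethyl-3-iodoundecane.

5-ethyl-3-iodoundecane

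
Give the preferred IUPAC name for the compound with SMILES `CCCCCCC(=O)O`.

The longest carbon chain that includes the –COOH group has 7 carbons, so the parent hydride is heptane.
A carboxylic acid (terminal –COOH) is the principal characteristic group, giving the suffix -oic acid.
Choose the numbering such that the carboxylic acid carbon is C-1 by definition.
The name is heptanoic acid.

heptanoic acid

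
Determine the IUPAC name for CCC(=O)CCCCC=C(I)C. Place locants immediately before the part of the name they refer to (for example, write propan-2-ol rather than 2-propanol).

The longest carbon chain that includes the carbonyl and the multiple bond has 10 carbons, so the parent hydride is decane.
A ketone (C=O on an internal carbon) is the principal characteristic group, giving the suffix -one.
There is one C=C double bond, indicated by the ending -ene.
Number the chain so that numbering from this end puts the carbonyl group at C-3 rather than C-8.
This places the carbonyl at C-3; the double bond between C-8 and C-9; an iodo group at C-9.
The name is 9-iododec-8-en-3-one.

9-iododec-8-en-3-one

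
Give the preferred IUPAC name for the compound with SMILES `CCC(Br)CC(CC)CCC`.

The longest continuous carbon chain has 8 atoms, so the parent hydride is octane.
The numbering direction is chosen so that the substituent locant set {3,5} is lower than {4,6} at the first point of difference.
With this numbering: a bromo group at C-3; an ethyl group at C-5.
The substituents are ordered alphabetically, ignoring any di-/tri- multipliers.
The name is 3-bromo-5-ethyloctane.

3-bromo-5-ethyloctane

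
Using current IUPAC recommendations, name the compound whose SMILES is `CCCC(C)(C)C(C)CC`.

The longest carbon chain is 7 atoms: the parent is heptane.
Number the chain so that the substituent locant set {3,4,4} is lower than {4,4,5} at the first point of difference.
With this numbering: methyl groups at C-3 and C-4 (×2).
Assembling the pieces gives 3,4,4-trimethylheptane.

3,4,4-trimethylheptane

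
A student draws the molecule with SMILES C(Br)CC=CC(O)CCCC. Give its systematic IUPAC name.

The longest chain bearing the –OH group and the multiple bond is 9 carbons long (nonane).
The principal characteristic group is an alcohol (–OH), named with the suffix -ol.
There is one C=C double bond, indicated by the ending -ene.
The numbering direction is chosen so that numbering from this end puts the double bond at C-3 rather than C-6.
This places the hydroxyl at C-5; the double bond between C-3 and C-4; a bromo group at C-1.
The name is 1-bromonon-3-en-5-ol.

1-bromonon-3-en-5-ol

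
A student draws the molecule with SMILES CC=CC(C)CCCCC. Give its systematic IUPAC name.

4-methylnon-2-ene

The longest chain bearing the multiple bond is 9 carbons long (nonane).
A C=C double bond in the chain gives the infix -ene-.
The numbering direction is chosen so that numbering from this end puts the double bond at C-2 rather than C-7.
This places the double bond between C-2 and C-3; a methyl group at C-4.
The name is 4-methylnon-2-ene.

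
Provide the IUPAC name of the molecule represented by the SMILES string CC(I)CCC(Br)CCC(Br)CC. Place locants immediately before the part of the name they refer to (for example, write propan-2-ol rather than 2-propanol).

The parent chain contains 10 carbons (decane).
Number the chain so that the substituent locant set {2,5,8} is lower than {3,6,9} at the first point of difference.
With this numbering: bromo groups at C-5 and C-8; an iodo group at C-2.
Substituent prefixes are cited in alphabetical order (multiplying prefixes like di-/tri- are ignored for ordering).
Putting it together: 5,8-dibromo-2-iododecane.

5,8-dibromo-2-iododecane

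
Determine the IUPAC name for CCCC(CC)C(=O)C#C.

The longest chain bearing the carbonyl and the multiple bond is 7 carbons long (heptane).
The principal characteristic group is a ketone (C=O on an internal carbon), named with the suffix -one.
A C≡C triple bond in the chain gives the infix -yne-.
The numbering direction is chosen so that numbering from this end puts the carbonyl group at C-3 rather than C-5.
With this numbering: the carbonyl at C-3; the triple bond between C-1 and C-2; an ethyl group at C-4.
The name is 4-ethylhept-1-yn-3-one.

4-ethylhept-1-yn-3-one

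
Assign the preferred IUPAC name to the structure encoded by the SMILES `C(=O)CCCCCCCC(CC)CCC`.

9-ethyldodecanal

The longest carbon chain that includes the –CHO group has 12 carbons, so the parent hydride is dodecane.
The highest-priority functional group is an aldehyde (terminal –CHO), so the name ends in -al.
Choose the numbering such that the aldehyde carbon is C-1 by definition.
That gives an ethyl group at C-9.
The name is 9-ethyldodecanal.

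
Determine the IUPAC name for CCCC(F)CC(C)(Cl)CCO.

The longest carbon chain that includes the –OH group has 8 carbons, so the parent hydride is octane.
The principal characteristic group is an alcohol (–OH), named with the suffix -ol.
Choose the numbering such that numbering from this end puts the hydroxyl group at C-1 rather than C-8.
That gives the hydroxyl at C-1; a chloro group at C-3; a fluoro group at C-5; a methyl group at C-3.
Prefixes are listed alphabetically: chloro, fluoro, methyl.
Assembling the pieces gives 3-chloro-5-fluoro-3-methyloctan-1-ol.

3-chloro-5-fluoro-3-methyloctan-1-ol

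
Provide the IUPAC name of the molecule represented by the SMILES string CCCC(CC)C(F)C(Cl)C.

2-chloro-4-ethyl-3-fluoroheptane

The longest continuous carbon chain has 7 atoms, so the parent hydride is heptane.
Number the chain so that the substituent locant set {2,3,4} is lower than {4,5,6} at the first point of difference.
This places a chloro group at C-2; an ethyl group at C-4; a fluoro group at C-3.
Prefixes are listed alphabetically: chloro, ethyl, fluoro.
The name is 2-chloro-4-ethyl-3-fluoroheptane.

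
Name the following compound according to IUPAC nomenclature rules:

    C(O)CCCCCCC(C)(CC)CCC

8-ethyl-8-methylundecan-1-ol

The longest chain bearing the –OH group is 11 carbons long (undecane).
An alcohol (–OH) is the principal characteristic group, giving the suffix -ol.
Number the chain so that numbering from this end puts the hydroxyl group at C-1 rather than C-11.
This places the hydroxyl at C-1; an ethyl group at C-8; a methyl group at C-8.
Substituent prefixes are cited in alphabetical order (multiplying prefixes like di-/tri- are ignored for ordering).
Putting it together: 8-ethyl-8-methylundecan-1-ol.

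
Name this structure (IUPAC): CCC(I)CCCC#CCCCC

Counting along the main chain through the multiple bond gives 12 carbons: the parent is dodecane.
A C≡C triple bond in the chain gives the infix -yne-.
The numbering direction is chosen so that numbering from this end puts the triple bond at C-5 rather than C-7.
With this numbering: the triple bond between C-5 and C-6; an iodo group at C-10.
Putting it together: 10-iodododec-5-yne.

10-iodododec-5-yne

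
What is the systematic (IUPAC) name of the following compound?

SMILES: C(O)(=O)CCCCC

The longest carbon chain that includes the –COOH group has 6 carbons, so the parent hydride is hexane.
The highest-priority functional group is a carboxylic acid (terminal –COOH), so the name ends in -oic acid.
Number the chain so that the carboxylic acid carbon is C-1 by definition.
Assembling the pieces gives hexanoic acid.

hexanoic acid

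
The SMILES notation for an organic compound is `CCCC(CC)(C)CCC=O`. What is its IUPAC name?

4-ethyl-4-methylheptanal

The longest carbon chain that includes the –CHO group has 7 carbons, so the parent hydride is heptane.
An aldehyde (terminal –CHO) is the principal characteristic group, giving the suffix -al.
The numbering direction is chosen so that the aldehyde carbon is C-1 by definition.
With this numbering: an ethyl group at C-4; a methyl group at C-4.
Prefixes are listed alphabetically: ethyl, methyl.
The name is 4-ethyl-4-methylheptanal.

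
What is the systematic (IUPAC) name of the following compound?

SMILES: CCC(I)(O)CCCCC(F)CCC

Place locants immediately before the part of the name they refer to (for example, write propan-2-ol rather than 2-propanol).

8-fluoro-3-iodoundecan-3-ol

The longest chain bearing the –OH group is 11 carbons long (undecane).
The principal characteristic group is an alcohol (–OH), named with the suffix -ol.
Number the chain so that numbering from this end puts the hydroxyl group at C-3 rather than C-9.
This places the hydroxyl at C-3; a fluoro group at C-8; an iodo group at C-3.
Substituent prefixes are cited in alphabetical order (multiplying prefixes like di-/tri- are ignored for ordering).
Assembling the pieces gives 8-fluoro-3-iodoundecan-3-ol.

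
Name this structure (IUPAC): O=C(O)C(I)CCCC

2-iodohexanoic acid

Counting along the main chain through the –COOH group gives 6 carbons: the parent is hexane.
The highest-priority functional group is a carboxylic acid (terminal –COOH), so the name ends in -oic acid.
Choose the numbering such that the carboxylic acid carbon is C-1 by definition.
With this numbering: an iodo group at C-2.
The name is 2-iodohexanoic acid.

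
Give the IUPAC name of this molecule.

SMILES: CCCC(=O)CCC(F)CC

7-fluorononan-4-one

Counting along the main chain through the carbonyl gives 9 carbons: the parent is nonane.
The highest-priority functional group is a ketone (C=O on an internal carbon), so the name ends in -one.
The numbering direction is chosen so that numbering from this end puts the carbonyl group at C-4 rather than C-6.
That gives the carbonyl at C-4; a fluoro group at C-7.
Assembling the pieces gives 7-fluorononan-4-one.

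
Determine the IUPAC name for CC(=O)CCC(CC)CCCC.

5-ethylnonan-2-one

The longest chain bearing the carbonyl is 9 carbons long (nonane).
The highest-priority functional group is a ketone (C=O on an internal carbon), so the name ends in -one.
Choose the numbering such that numbering from this end puts the carbonyl group at C-2 rather than C-8.
This places the carbonyl at C-2; an ethyl group at C-5.
Putting it together: 5-ethylnonan-2-one.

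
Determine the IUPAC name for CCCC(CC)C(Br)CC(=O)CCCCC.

Counting along the main chain through the carbonyl gives 12 carbons: the parent is dodecane.
The highest-priority functional group is a ketone (C=O on an internal carbon), so the name ends in -one.
Number the chain so that numbering from this end puts the carbonyl group at C-6 rather than C-7.
With this numbering: the carbonyl at C-6; a bromo group at C-8; an ethyl group at C-9.
Prefixes are listed alphabetically: bromo, ethyl.
Assembling the pieces gives 8-bromo-9-ethyldodecan-6-one.

8-bromo-9-ethyldodecan-6-one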